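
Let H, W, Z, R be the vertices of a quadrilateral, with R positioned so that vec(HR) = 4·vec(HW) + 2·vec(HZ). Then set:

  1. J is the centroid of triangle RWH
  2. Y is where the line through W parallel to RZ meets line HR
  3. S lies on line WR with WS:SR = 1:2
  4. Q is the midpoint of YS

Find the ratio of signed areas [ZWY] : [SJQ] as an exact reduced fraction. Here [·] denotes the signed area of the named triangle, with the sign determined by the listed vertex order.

[ZWY]:[SJQ] = -90/7

Set H = (0, 0), W = (1, 0), Z = (0, 1), R = (4, 2); any affine frame gives the same invariant.
1. J is the centroid of triangle RWH ⇒ J = (5/3, 2/3)
2. Y is where the line through W parallel to RZ meets line HR ⇒ Y = (-1, -1/2)
3. S lies on line WR with WS:SR = 1:2 ⇒ S = (2, 2/3)
4. Q is the midpoint of YS ⇒ Q = (1/2, 1/12)
2·[ZWY] = -5/2, 2·[SJQ] = 7/36
[ZWY]:[SJQ] = -5/2:7/36 = -90/7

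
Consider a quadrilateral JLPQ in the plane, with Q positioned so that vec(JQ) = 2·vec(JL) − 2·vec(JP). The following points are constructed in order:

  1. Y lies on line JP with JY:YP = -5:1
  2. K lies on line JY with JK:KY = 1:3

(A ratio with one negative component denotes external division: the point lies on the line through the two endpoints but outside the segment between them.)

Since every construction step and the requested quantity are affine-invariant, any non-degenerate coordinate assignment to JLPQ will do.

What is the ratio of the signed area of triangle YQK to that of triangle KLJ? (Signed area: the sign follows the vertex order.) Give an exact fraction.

[YQK]:[KLJ] = 6

Assign J = (0, 0), L = (1, 0), P = (0, 1), Q = (2, -2) — the answer is frame-independent, so this choice is without loss of generality.
1. Y lies on line JP with JY:YP = -5:1 ⇒ Y = (0, 5/4)
2. K lies on line JY with JK:KY = 1:3 ⇒ K = (0, 5/16)
2·[YQK] = -15/8, 2·[KLJ] = -5/16
[YQK]:[KLJ] = -15/8:-5/16 = 6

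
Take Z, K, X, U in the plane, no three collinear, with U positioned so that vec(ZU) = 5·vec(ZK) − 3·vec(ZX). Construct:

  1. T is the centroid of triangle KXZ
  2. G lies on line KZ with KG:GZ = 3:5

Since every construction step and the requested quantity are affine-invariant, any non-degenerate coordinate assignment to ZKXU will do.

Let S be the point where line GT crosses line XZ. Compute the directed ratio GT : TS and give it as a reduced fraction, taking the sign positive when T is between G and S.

Set Z = (0, 0), K = (1, 0), X = (0, 1), U = (5, -3); any affine frame gives the same invariant.
1. T is the centroid of triangle KXZ ⇒ T = (1/3, 1/3)
2. G lies on line KZ with KG:GZ = 3:5 ⇒ G = (5/8, 0)
line GT meets XZ at S = (0, 5/7)
T = G + t·(S−G) with t = 7/15, so GT:TS = 7/15:8/15

GT:TS = 7/8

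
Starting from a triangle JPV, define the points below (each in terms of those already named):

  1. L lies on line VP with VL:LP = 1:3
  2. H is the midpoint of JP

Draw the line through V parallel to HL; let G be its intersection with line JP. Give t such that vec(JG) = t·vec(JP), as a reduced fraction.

Assign J = (0, 0), P = (1, 0), V = (0, 1) — the answer is frame-independent, so this choice is without loss of generality.
1. L lies on line VP with VL:LP = 1:3 ⇒ L = (1/4, 3/4)
2. H is the midpoint of JP ⇒ H = (1/2, 0)
through V parallel to HL: direction (-1/4, 3/4); meets JP at G = (1/3, 0)
G = J + t·(P−J) with t = 1/3

t = 1/3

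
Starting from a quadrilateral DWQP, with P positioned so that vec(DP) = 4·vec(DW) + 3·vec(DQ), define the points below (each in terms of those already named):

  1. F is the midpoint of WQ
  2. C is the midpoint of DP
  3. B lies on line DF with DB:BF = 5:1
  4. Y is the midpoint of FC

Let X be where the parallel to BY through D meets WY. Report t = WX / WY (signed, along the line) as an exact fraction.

t = 28/33

Set D = (0, 0), W = (1, 0), Q = (0, 1), P = (4, 3); any affine frame gives the same invariant.
1. F is the midpoint of WQ ⇒ F = (1/2, 1/2)
2. C is the midpoint of DP ⇒ C = (2, 3/2)
3. B lies on line DF with DB:BF = 5:1 ⇒ B = (5/12, 5/12)
4. Y is the midpoint of FC ⇒ Y = (5/4, 1)
through D parallel to BY: direction (5/6, 7/12); meets WY at X = (40/33, 28/33)
X = W + t·(Y−W) with t = 28/33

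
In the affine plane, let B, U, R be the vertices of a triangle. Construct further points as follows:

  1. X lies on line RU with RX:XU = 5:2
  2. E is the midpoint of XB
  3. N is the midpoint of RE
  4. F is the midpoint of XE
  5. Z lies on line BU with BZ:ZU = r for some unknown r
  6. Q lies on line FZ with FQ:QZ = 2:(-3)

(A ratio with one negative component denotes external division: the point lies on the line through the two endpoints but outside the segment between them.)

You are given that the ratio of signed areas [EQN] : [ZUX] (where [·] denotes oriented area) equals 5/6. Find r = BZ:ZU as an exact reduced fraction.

r = 5/3

Work in coordinates with B = (0, 0), U = (1, 0), R = (0, 1).
1. X lies on line RU with RX:XU = 5:2 ⇒ X = (5/7, 2/7)
2. E is the midpoint of XB ⇒ E = (5/14, 1/7)
3. N is the midpoint of RE ⇒ N = (5/28, 4/7)
4. F is the midpoint of XE ⇒ F = (15/28, 3/14)
5. With BZ:ZU = r, write λ = r/(r+1) so Z = B + λ·(U−B); Z is affine-linear in λ
6. Q lies on line FZ with FQ:QZ = 2:(-3) ⇒ Q is an affine combination of earlier points and hence also affine-linear in λ
Every point depending on Z is an affine combination of Z and λ-independent points, so each such coordinate is linear in λ; the λ² term in each signed area is a multiple of (U−B)×(U−B) = 0, so 2·[EQN] and 2·[ZUX] are each linear in λ. Evaluating at λ=0 and λ=1:
  2·[EQN] = -6/7·λ + 5/8,   2·[ZUX] = -2/7·λ + 2/7
So [EQN]:[ZUX] = (-6/7·λ + 5/8) / (-2/7·λ + 2/7). Setting this equal to 5/6:
  -6/7·λ + 5/8 = 5/6·(-2/7·λ + 2/7)  ⇒  λ = 5/8
Then r = λ/(1−λ) = (5/8)/(3/8) = 5/3. Check: with r = 5/3, Z = (5/8, 0) and [EQN]:[ZUX] = 5/6 as required.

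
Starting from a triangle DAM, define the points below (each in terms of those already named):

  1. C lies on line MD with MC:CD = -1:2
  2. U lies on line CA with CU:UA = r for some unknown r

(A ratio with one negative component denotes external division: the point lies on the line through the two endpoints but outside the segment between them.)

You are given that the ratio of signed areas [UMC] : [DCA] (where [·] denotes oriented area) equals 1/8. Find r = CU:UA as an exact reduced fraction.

r = 1/3

Choose coordinates D = (0, 0), A = (1, 0), M = (0, 1).
1. C lies on line MD with MC:CD = -1:2 ⇒ C = (0, 2)
2. With CU:UA = r, write λ = r/(r+1) so U = C + λ·(A−C); U is affine-linear in λ
Every point depending on U is an affine combination of U and λ-independent points, so each such coordinate is linear in λ; the λ² term in each signed area is a multiple of (A−C)×(A−C) = 0, so 2·[UMC] and 2·[DCA] are each linear in λ. Evaluating at λ=0 and λ=1:
  2·[UMC] = −λ,   2·[DCA] = -2
So [UMC]:[DCA] = (−λ) / (-2). Setting this equal to 1/8:
  −λ = 1/8·(-2)  ⇒  λ = 1/4
Then r = λ/(1−λ) = (1/4)/(3/4) = 1/3. Check: with r = 1/3, U = (1/4, 3/2) and [UMC]:[DCA] = 1/8 as required.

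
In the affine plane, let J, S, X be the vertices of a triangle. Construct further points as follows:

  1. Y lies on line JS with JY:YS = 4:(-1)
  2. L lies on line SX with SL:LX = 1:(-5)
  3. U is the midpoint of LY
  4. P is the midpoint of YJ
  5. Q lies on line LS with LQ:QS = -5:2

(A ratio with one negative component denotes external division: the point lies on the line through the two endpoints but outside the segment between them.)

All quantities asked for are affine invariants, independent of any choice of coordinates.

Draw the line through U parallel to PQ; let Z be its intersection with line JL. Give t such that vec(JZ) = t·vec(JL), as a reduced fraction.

Assign J = (0, 0), S = (1, 0), X = (0, 1) — the answer is frame-independent, so this choice is without loss of generality.
1. Y lies on line JS with JY:YS = 4:(-1) ⇒ Y = (4/3, 0)
2. L lies on line SX with SL:LX = 1:(-5) ⇒ L = (5/4, -1/4)
3. U is the midpoint of LY ⇒ U = (31/24, -1/8)
4. P is the midpoint of YJ ⇒ P = (2/3, 0)
5. Q lies on line LS with LQ:QS = -5:2 ⇒ Q = (5/6, 1/6)
through U parallel to PQ: direction (1/6, 1/6); meets JL at Z = (85/72, -17/72)
Z = J + t·(L−J) with t = 17/18

t = 17/18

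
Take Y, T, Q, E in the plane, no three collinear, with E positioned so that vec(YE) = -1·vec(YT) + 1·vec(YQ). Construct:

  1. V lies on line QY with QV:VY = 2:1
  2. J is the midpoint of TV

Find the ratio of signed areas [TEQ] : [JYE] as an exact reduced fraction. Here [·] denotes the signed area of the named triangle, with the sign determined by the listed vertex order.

[TEQ]:[JYE] = 3/2

Set Y = (0, 0), T = (1, 0), Q = (0, 1), E = (-1, 1); any affine frame gives the same invariant.
1. V lies on line QY with QV:VY = 2:1 ⇒ V = (0, 1/3)
2. J is the midpoint of TV ⇒ J = (1/2, 1/6)
2·[TEQ] = -1, 2·[JYE] = -2/3
[TEQ]:[JYE] = -1:-2/3 = 3/2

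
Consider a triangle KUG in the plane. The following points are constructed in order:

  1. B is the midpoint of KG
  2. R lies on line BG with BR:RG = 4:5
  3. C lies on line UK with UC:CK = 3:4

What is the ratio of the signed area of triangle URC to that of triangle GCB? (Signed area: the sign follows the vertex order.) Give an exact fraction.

[URC]:[GCB] = -13/12

Set K = (0, 0), U = (1, 0), G = (0, 1); any affine frame gives the same invariant.
1. B is the midpoint of KG ⇒ B = (0, 1/2)
2. R lies on line BG with BR:RG = 4:5 ⇒ R = (0, 13/18)
3. C lies on line UK with UC:CK = 3:4 ⇒ C = (4/7, 0)
2·[URC] = 13/42, 2·[GCB] = -2/7
[URC]:[GCB] = 13/42:-2/7 = -13/12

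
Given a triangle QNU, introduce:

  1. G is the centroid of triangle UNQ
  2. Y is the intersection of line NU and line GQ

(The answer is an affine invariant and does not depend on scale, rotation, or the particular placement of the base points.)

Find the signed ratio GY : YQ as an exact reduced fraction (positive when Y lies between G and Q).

Choose coordinates Q = (0, 0), N = (1, 0), U = (0, 1).
1. G is the centroid of triangle UNQ ⇒ G = (1/3, 1/3)
2. Y is the intersection of line NU and line GQ ⇒ Y = (1/2, 1/2)
Y = G + t·(Q−G) with t = -1/2, so GY:YQ = t:(1−t) = -1/2:3/2

GY:YQ = -1/3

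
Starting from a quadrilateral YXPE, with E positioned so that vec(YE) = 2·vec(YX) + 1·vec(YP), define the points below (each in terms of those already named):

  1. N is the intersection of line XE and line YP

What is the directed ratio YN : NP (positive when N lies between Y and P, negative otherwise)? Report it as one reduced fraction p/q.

Set Y = (0, 0), X = (1, 0), P = (0, 1), E = (2, 1); any affine frame gives the same invariant.
1. N is the intersection of line XE and line YP ⇒ N = (0, -1)
N = Y + t·(P−Y) with t = -1, so YN:NP = t:(1−t) = -1:2

YN:NP = -1/2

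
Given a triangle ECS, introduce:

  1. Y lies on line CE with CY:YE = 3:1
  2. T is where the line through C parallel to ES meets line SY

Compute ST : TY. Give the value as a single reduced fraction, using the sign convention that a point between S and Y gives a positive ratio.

Set E = (0, 0), C = (1, 0), S = (0, 1); any affine frame gives the same invariant.
1. Y lies on line CE with CY:YE = 3:1 ⇒ Y = (1/4, 0)
2. T is where the line through C parallel to ES meets line SY ⇒ T = (1, -3)
T = S + t·(Y−S) with t = 4, so ST:TY = t:(1−t) = 4:-3

ST:TY = -4/3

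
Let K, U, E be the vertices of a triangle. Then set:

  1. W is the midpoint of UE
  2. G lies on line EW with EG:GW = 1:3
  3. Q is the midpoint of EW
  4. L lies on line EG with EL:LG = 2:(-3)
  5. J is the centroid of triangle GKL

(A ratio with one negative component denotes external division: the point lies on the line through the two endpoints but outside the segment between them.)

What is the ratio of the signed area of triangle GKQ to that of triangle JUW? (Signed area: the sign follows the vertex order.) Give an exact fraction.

Work in coordinates with K = (0, 0), U = (1, 0), E = (0, 1).
1. W is the midpoint of UE ⇒ W = (1/2, 1/2)
2. G lies on line EW with EG:GW = 1:3 ⇒ G = (1/8, 7/8)
3. Q is the midpoint of EW ⇒ Q = (1/4, 3/4)
4. L lies on line EG with EL:LG = 2:(-3) ⇒ L = (-1/4, 5/4)
5. J is the centroid of triangle GKL ⇒ J = (-1/24, 17/24)
2·[GKQ] = 1/8, 2·[JUW] = 1/6
[GKQ]:[JUW] = 1/8:1/6 = 3/4

[GKQ]:[JUW] = 3/4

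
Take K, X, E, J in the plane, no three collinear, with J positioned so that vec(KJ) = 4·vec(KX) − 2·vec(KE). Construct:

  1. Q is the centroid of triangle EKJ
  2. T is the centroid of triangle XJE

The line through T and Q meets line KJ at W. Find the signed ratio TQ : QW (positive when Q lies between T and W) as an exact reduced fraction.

TQ:QW = 1/2

Assign K = (0, 0), X = (1, 0), E = (0, 1), J = (4, -2) — the answer is frame-independent, so this choice is without loss of generality.
1. Q is the centroid of triangle EKJ ⇒ Q = (4/3, -1/3)
2. T is the centroid of triangle XJE ⇒ T = (5/3, -1/3)
line TQ meets KJ at W = (2/3, -1/3)
Q = T + t·(W−T) with t = 1/3, so TQ:QW = 1/3:2/3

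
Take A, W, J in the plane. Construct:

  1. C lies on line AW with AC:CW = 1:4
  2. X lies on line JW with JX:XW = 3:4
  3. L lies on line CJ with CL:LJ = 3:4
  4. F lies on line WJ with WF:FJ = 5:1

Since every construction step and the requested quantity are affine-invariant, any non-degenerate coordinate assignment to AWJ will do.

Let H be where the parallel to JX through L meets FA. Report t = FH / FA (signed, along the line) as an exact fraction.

t = 16/35

Work in coordinates with A = (0, 0), W = (1, 0), J = (0, 1).
1. C lies on line AW with AC:CW = 1:4 ⇒ C = (1/5, 0)
2. X lies on line JW with JX:XW = 3:4 ⇒ X = (3/7, 4/7)
3. L lies on line CJ with CL:LJ = 3:4 ⇒ L = (4/35, 3/7)
4. F lies on line WJ with WF:FJ = 5:1 ⇒ F = (1/6, 5/6)
through L parallel to JX: direction (3/7, -3/7); meets FA at H = (19/210, 19/42)
H = F + t·(A−F) with t = 16/35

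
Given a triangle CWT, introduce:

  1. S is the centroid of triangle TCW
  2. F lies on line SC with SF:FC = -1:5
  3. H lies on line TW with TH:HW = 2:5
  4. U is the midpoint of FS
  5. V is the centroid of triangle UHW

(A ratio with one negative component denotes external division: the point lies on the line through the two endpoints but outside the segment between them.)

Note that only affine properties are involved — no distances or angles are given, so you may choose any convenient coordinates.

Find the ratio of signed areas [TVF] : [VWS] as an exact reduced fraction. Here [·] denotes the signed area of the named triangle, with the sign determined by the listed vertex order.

Assign C = (0, 0), W = (1, 0), T = (0, 1) — the answer is frame-independent, so this choice is without loss of generality.
1. S is the centroid of triangle TCW ⇒ S = (1/3, 1/3)
2. F lies on line SC with SF:FC = -1:5 ⇒ F = (5/12, 5/12)
3. H lies on line TW with TH:HW = 2:5 ⇒ H = (2/7, 5/7)
4. U is the midpoint of FS ⇒ U = (3/8, 3/8)
5. V is the centroid of triangle UHW ⇒ V = (31/56, 61/168)
2·[TVF] = -29/504, 2·[VWS] = -47/504
[TVF]:[VWS] = -29/504:-47/504 = 29/47

[TVF]:[VWS] = 29/47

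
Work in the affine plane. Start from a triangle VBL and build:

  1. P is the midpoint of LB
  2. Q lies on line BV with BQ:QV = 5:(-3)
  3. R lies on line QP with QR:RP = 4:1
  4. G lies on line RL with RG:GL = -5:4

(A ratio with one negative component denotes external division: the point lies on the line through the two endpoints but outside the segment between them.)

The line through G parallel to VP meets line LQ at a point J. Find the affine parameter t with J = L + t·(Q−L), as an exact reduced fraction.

Assign V = (0, 0), B = (1, 0), L = (0, 1) — the answer is frame-independent, so this choice is without loss of generality.
1. P is the midpoint of LB ⇒ P = (1/2, 1/2)
2. Q lies on line BV with BQ:QV = 5:(-3) ⇒ Q = (-3/2, 0)
3. R lies on line QP with QR:RP = 4:1 ⇒ R = (1/10, 2/5)
4. G lies on line RL with RG:GL = -5:4 ⇒ G = (-2/5, 17/5)
through G parallel to VP: direction (1/2, 1/2); meets LQ at J = (-42/5, -23/5)
J = L + t·(Q−L) with t = 28/5

t = 28/5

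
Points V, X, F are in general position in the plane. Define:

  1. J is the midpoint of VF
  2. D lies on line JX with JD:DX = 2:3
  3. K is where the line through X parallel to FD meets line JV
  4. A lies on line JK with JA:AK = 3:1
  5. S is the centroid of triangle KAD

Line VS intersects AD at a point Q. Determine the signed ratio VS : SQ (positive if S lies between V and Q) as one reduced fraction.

Assign V = (0, 0), X = (1, 0), F = (0, 1) — the answer is frame-independent, so this choice is without loss of generality.
1. J is the midpoint of VF ⇒ J = (0, 1/2)
2. D lies on line JX with JD:DX = 2:3 ⇒ D = (2/5, 3/10)
3. K is where the line through X parallel to FD meets line JV ⇒ K = (0, 7/4)
4. A lies on line JK with JA:AK = 3:1 ⇒ A = (0, 23/16)
5. S is the centroid of triangle KAD ⇒ S = (2/15, 93/80)
line VS meets AD at Q = (23/185, 6417/5920)
S = V + t·(Q−V) with t = 74/69, so VS:SQ = 74/69:-5/69

VS:SQ = -74/5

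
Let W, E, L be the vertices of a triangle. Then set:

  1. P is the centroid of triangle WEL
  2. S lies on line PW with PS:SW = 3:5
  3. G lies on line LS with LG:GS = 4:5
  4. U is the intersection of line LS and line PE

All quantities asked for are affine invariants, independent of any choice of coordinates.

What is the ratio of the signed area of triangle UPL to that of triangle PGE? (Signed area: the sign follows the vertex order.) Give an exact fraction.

Work in coordinates with W = (0, 0), E = (1, 0), L = (0, 1).
1. P is the centroid of triangle WEL ⇒ P = (1/3, 1/3)
2. S lies on line PW with PS:SW = 3:5 ⇒ S = (5/24, 5/24)
3. G lies on line LS with LG:GS = 4:5 ⇒ G = (5/54, 35/54)
4. U is the intersection of line LS and line PE ⇒ U = (5/33, 14/33)
2·[UPL] = 1/11, 2·[PGE] = -7/54
[UPL]:[PGE] = 1/11:-7/54 = -54/77

[UPL]:[PGE] = -54/77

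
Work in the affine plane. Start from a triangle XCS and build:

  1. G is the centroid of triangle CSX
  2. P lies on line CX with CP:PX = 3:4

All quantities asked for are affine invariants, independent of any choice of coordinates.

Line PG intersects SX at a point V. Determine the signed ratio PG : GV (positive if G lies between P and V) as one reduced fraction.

PG:GV = 5/7

Choose coordinates X = (0, 0), C = (1, 0), S = (0, 1).
1. G is the centroid of triangle CSX ⇒ G = (1/3, 1/3)
2. P lies on line CX with CP:PX = 3:4 ⇒ P = (4/7, 0)
line PG meets SX at V = (0, 4/5)
G = P + t·(V−P) with t = 5/12, so PG:GV = 5/12:7/12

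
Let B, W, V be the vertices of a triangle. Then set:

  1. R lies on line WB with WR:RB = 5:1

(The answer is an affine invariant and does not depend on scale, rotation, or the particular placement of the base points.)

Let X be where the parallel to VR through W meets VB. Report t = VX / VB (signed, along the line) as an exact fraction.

Choose coordinates B = (0, 0), W = (1, 0), V = (0, 1).
1. R lies on line WB with WR:RB = 5:1 ⇒ R = (1/6, 0)
through W parallel to VR: direction (1/6, -1); meets VB at X = (0, 6)
X = V + t·(B−V) with t = -5

t = -5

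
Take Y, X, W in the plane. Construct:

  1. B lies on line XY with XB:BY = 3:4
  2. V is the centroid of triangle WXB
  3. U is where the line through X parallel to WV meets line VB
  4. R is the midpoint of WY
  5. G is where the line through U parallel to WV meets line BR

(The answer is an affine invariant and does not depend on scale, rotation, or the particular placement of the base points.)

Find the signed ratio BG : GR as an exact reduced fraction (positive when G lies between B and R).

BG:GR = -12/17

Assign Y = (0, 0), X = (1, 0), W = (0, 1) — the answer is frame-independent, so this choice is without loss of generality.
1. B lies on line XY with XB:BY = 3:4 ⇒ B = (4/7, 0)
2. V is the centroid of triangle WXB ⇒ V = (11/21, 1/3)
3. U is where the line through X parallel to WV meets line VB ⇒ U = (10/21, 2/3)
4. R is the midpoint of WY ⇒ R = (0, 1/2)
5. G is where the line through U parallel to WV meets line BR ⇒ G = (68/35, -6/5)
G = B + t·(R−B) with t = -12/5, so BG:GR = t:(1−t) = -12/5:17/5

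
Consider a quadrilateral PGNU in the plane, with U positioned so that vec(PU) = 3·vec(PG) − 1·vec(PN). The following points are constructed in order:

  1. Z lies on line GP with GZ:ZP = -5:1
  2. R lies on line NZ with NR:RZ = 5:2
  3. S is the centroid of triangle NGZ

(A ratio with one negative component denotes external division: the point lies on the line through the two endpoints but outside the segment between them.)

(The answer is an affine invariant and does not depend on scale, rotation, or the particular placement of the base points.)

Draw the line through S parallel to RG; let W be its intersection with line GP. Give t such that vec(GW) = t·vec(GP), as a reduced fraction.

Set P = (0, 0), G = (1, 0), N = (0, 1), U = (3, -1); any affine frame gives the same invariant.
1. Z lies on line GP with GZ:ZP = -5:1 ⇒ Z = (-1/4, 0)
2. R lies on line NZ with NR:RZ = 5:2 ⇒ R = (-5/28, 2/7)
3. S is the centroid of triangle NGZ ⇒ S = (1/4, 1/3)
through S parallel to RG: direction (33/28, -2/7); meets GP at W = (13/8, 0)
W = G + t·(P−G) with t = -5/8

t = -5/8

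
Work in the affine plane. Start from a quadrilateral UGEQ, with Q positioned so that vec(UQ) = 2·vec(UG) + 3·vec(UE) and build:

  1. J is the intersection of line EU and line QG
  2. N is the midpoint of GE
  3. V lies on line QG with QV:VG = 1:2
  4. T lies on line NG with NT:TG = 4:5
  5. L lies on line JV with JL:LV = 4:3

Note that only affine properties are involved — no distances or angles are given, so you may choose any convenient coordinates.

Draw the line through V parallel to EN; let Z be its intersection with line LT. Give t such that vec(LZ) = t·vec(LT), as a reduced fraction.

t = 15

Set U = (0, 0), G = (1, 0), E = (0, 1), Q = (2, 3); any affine frame gives the same invariant.
1. J is the intersection of line EU and line QG ⇒ J = (0, -3)
2. N is the midpoint of GE ⇒ N = (1/2, 1/2)
3. V lies on line QG with QV:VG = 1:2 ⇒ V = (5/3, 2)
4. T lies on line NG with NT:TG = 4:5 ⇒ T = (13/18, 5/18)
5. L lies on line JV with JL:LV = 4:3 ⇒ L = (20/21, -1/7)
through V parallel to EN: direction (1/2, -1/2); meets LT at Z = (-5/2, 37/6)
Z = L + t·(T−L) with t = 15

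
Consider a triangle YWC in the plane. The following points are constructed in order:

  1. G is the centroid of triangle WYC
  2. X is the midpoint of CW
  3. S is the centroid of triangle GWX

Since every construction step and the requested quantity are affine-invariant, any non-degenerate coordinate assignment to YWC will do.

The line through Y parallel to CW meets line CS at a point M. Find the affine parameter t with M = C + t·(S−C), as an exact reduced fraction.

Assign Y = (0, 0), W = (1, 0), C = (0, 1) — the answer is frame-independent, so this choice is without loss of generality.
1. G is the centroid of triangle WYC ⇒ G = (1/3, 1/3)
2. X is the midpoint of CW ⇒ X = (1/2, 1/2)
3. S is the centroid of triangle GWX ⇒ S = (11/18, 5/18)
through Y parallel to CW: direction (1, -1); meets CS at M = (11/2, -11/2)
M = C + t·(S−C) with t = 9

t = 9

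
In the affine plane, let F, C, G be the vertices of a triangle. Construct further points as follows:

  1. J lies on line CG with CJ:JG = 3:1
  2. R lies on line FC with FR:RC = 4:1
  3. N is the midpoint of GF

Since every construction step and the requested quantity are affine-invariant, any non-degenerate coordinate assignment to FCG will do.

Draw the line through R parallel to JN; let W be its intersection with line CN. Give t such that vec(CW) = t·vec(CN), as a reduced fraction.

t = 2/15

Choose coordinates F = (0, 0), C = (1, 0), G = (0, 1).
1. J lies on line CG with CJ:JG = 3:1 ⇒ J = (1/4, 3/4)
2. R lies on line FC with FR:RC = 4:1 ⇒ R = (4/5, 0)
3. N is the midpoint of GF ⇒ N = (0, 1/2)
through R parallel to JN: direction (-1/4, -1/4); meets CN at W = (13/15, 1/15)
W = C + t·(N−C) with t = 2/15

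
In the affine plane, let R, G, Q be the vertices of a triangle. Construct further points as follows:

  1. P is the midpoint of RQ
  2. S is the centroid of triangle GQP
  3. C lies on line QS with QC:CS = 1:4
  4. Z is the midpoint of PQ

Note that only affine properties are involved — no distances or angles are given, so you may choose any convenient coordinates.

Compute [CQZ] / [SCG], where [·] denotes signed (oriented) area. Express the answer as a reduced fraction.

Work in coordinates with R = (0, 0), G = (1, 0), Q = (0, 1).
1. P is the midpoint of RQ ⇒ P = (0, 1/2)
2. S is the centroid of triangle GQP ⇒ S = (1/3, 1/2)
3. C lies on line QS with QC:CS = 1:4 ⇒ C = (1/15, 9/10)
4. Z is the midpoint of PQ ⇒ Z = (0, 3/4)
2·[CQZ] = 1/60, 2·[SCG] = -2/15
[CQZ]:[SCG] = 1/60:-2/15 = -1/8

[CQZ]:[SCG] = -1/8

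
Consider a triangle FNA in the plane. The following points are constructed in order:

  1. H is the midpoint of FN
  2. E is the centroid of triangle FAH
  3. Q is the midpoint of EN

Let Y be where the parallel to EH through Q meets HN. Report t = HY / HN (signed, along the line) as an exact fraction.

t = 1/2

Choose coordinates F = (0, 0), N = (1, 0), A = (0, 1).
1. H is the midpoint of FN ⇒ H = (1/2, 0)
2. E is the centroid of triangle FAH ⇒ E = (1/6, 1/3)
3. Q is the midpoint of EN ⇒ Q = (7/12, 1/6)
through Q parallel to EH: direction (1/3, -1/3); meets HN at Y = (3/4, 0)
Y = H + t·(N−H) with t = 1/2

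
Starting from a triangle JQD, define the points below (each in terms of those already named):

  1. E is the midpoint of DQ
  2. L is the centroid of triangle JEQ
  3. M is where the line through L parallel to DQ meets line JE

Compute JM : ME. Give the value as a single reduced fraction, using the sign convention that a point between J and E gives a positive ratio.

Choose coordinates J = (0, 0), Q = (1, 0), D = (0, 1).
1. E is the midpoint of DQ ⇒ E = (1/2, 1/2)
2. L is the centroid of triangle JEQ ⇒ L = (1/2, 1/6)
3. M is where the line through L parallel to DQ meets line JE ⇒ M = (1/3, 1/3)
M = J + t·(E−J) with t = 2/3, so JM:ME = t:(1−t) = 2/3:1/3

JM:ME = 2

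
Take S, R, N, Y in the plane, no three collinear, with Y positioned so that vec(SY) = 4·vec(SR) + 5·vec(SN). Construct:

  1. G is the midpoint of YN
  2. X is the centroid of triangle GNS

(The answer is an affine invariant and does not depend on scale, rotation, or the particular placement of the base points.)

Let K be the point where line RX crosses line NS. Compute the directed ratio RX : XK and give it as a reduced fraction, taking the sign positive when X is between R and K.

RX:XK = 1/2

Work in coordinates with S = (0, 0), R = (1, 0), N = (0, 1), Y = (4, 5).
1. G is the midpoint of YN ⇒ G = (2, 3)
2. X is the centroid of triangle GNS ⇒ X = (2/3, 4/3)
line RX meets NS at K = (0, 4)
X = R + t·(K−R) with t = 1/3, so RX:XK = 1/3:2/3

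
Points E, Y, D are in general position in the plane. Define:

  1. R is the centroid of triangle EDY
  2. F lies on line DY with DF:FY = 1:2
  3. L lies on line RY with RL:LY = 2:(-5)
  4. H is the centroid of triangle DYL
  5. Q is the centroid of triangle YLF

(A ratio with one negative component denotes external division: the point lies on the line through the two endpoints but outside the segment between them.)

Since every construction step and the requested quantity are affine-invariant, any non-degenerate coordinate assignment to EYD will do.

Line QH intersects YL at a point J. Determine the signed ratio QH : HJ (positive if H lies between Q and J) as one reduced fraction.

Work in coordinates with E = (0, 0), Y = (1, 0), D = (0, 1).
1. R is the centroid of triangle EDY ⇒ R = (1/3, 1/3)
2. F lies on line DY with DF:FY = 1:2 ⇒ F = (1/3, 2/3)
3. L lies on line RY with RL:LY = 2:(-5) ⇒ L = (-1/9, 5/9)
4. H is the centroid of triangle DYL ⇒ H = (8/27, 14/27)
5. Q is the centroid of triangle YLF ⇒ Q = (11/27, 11/27)
line QH meets YL at J = (17/27, 5/27)
H = Q + t·(J−Q) with t = -1/2, so QH:HJ = -1/2:3/2

QH:HJ = -1/3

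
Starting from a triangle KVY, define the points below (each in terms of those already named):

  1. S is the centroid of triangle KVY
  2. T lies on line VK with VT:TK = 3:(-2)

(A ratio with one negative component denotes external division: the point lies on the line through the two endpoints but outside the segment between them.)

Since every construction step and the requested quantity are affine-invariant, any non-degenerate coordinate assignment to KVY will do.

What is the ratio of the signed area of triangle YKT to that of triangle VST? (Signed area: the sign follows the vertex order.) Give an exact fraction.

Choose coordinates K = (0, 0), V = (1, 0), Y = (0, 1).
1. S is the centroid of triangle KVY ⇒ S = (1/3, 1/3)
2. T lies on line VK with VT:TK = 3:(-2) ⇒ T = (-2, 0)
2·[YKT] = -2, 2·[VST] = 1
[YKT]:[VST] = -2:1 = -2

[YKT]:[VST] = -2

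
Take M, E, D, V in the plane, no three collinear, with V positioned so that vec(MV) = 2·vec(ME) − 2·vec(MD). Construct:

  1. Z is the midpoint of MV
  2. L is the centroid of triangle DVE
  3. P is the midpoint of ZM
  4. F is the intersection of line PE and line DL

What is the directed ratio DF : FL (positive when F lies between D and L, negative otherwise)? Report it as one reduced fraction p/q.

DF:FL = 6

Work in coordinates with M = (0, 0), E = (1, 0), D = (0, 1), V = (2, -2).
1. Z is the midpoint of MV ⇒ Z = (1, -1)
2. L is the centroid of triangle DVE ⇒ L = (1, -1/3)
3. P is the midpoint of ZM ⇒ P = (1/2, -1/2)
4. F is the intersection of line PE and line DL ⇒ F = (6/7, -1/7)
F = D + t·(L−D) with t = 6/7, so DF:FL = t:(1−t) = 6/7:1/7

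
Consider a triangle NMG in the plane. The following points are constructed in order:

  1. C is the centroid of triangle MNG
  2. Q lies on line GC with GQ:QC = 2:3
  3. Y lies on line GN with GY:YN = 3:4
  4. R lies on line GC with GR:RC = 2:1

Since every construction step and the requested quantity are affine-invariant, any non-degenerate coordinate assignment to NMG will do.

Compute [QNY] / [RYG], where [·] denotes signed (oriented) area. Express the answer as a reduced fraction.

[QNY]:[RYG] = 4/5

Assign N = (0, 0), M = (1, 0), G = (0, 1) — the answer is frame-independent, so this choice is without loss of generality.
1. C is the centroid of triangle MNG ⇒ C = (1/3, 1/3)
2. Q lies on line GC with GQ:QC = 2:3 ⇒ Q = (2/15, 11/15)
3. Y lies on line GN with GY:YN = 3:4 ⇒ Y = (0, 4/7)
4. R lies on line GC with GR:RC = 2:1 ⇒ R = (2/9, 5/9)
2·[QNY] = -8/105, 2·[RYG] = -2/21
[QNY]:[RYG] = -8/105:-2/21 = 4/5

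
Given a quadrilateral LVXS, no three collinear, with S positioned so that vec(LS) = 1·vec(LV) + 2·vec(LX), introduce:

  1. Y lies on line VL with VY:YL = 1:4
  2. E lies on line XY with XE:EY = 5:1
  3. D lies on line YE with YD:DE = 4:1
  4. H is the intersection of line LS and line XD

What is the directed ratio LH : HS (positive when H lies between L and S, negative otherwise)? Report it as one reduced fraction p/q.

Assign L = (0, 0), V = (1, 0), X = (0, 1), S = (1, 2) — the answer is frame-independent, so this choice is without loss of generality.
1. Y lies on line VL with VY:YL = 1:4 ⇒ Y = (4/5, 0)
2. E lies on line XY with XE:EY = 5:1 ⇒ E = (2/3, 1/6)
3. D lies on line YE with YD:DE = 4:1 ⇒ D = (52/75, 2/15)
4. H is the intersection of line LS and line XD ⇒ H = (4/13, 8/13)
H = L + t·(S−L) with t = 4/13, so LH:HS = t:(1−t) = 4/13:9/13

LH:HS = 4/9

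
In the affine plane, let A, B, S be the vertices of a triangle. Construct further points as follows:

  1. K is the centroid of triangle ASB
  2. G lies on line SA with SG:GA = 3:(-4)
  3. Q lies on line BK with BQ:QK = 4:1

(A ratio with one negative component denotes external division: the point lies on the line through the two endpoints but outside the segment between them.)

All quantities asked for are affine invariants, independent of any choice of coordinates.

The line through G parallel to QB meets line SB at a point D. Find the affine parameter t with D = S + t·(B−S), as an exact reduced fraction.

Work in coordinates with A = (0, 0), B = (1, 0), S = (0, 1).
1. K is the centroid of triangle ASB ⇒ K = (1/3, 1/3)
2. G lies on line SA with SG:GA = 3:(-4) ⇒ G = (0, 4)
3. Q lies on line BK with BQ:QK = 4:1 ⇒ Q = (7/15, 4/15)
through G parallel to QB: direction (8/15, -4/15); meets SB at D = (-6, 7)
D = S + t·(B−S) with t = -6

t = -6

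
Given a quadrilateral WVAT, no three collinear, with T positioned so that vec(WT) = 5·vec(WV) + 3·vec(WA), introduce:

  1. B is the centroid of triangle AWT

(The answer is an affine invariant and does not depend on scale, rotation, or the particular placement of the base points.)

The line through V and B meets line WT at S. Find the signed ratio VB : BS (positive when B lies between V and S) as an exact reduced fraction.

Choose coordinates W = (0, 0), V = (1, 0), A = (0, 1), T = (5, 3).
1. B is the centroid of triangle AWT ⇒ B = (5/3, 4/3)
line VB meets WT at S = (10/7, 6/7)
B = V + t·(S−V) with t = 14/9, so VB:BS = 14/9:-5/9

VB:BS = -14/5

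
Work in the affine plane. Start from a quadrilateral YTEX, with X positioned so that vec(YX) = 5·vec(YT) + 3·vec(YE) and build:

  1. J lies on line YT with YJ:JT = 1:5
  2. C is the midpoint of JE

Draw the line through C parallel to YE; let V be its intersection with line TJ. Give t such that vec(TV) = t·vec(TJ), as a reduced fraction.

t = 11/10

Assign Y = (0, 0), T = (1, 0), E = (0, 1), X = (5, 3) — the answer is frame-independent, so this choice is without loss of generality.
1. J lies on line YT with YJ:JT = 1:5 ⇒ J = (1/6, 0)
2. C is the midpoint of JE ⇒ C = (1/12, 1/2)
through C parallel to YE: direction (0, 1); meets TJ at V = (1/12, 0)
V = T + t·(J−T) with t = 11/10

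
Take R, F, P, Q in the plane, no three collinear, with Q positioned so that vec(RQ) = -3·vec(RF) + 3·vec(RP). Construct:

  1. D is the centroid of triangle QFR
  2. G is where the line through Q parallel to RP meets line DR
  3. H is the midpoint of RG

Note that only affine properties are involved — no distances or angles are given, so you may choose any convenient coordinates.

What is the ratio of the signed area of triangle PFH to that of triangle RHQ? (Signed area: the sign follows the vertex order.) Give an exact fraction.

Set R = (0, 0), F = (1, 0), P = (0, 1), Q = (-3, 3); any affine frame gives the same invariant.
1. D is the centroid of triangle QFR ⇒ D = (-2/3, 1)
2. G is where the line through Q parallel to RP meets line DR ⇒ G = (-3, 9/2)
3. H is the midpoint of RG ⇒ H = (-3/2, 9/4)
2·[PFH] = -1/4, 2·[RHQ] = 9/4
[PFH]:[RHQ] = -1/4:9/4 = -1/9

[PFH]:[RHQ] = -1/9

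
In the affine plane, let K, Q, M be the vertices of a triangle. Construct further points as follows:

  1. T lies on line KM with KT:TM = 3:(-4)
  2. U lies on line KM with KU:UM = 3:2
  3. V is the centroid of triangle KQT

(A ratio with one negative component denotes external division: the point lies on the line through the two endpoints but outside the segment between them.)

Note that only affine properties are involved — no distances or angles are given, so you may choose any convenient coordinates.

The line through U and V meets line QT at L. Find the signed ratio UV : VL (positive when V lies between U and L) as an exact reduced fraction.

UV:VL = 13/5

Assign K = (0, 0), Q = (1, 0), M = (0, 1) — the answer is frame-independent, so this choice is without loss of generality.
1. T lies on line KM with KT:TM = 3:(-4) ⇒ T = (0, -3)
2. U lies on line KM with KU:UM = 3:2 ⇒ U = (0, 3/5)
3. V is the centroid of triangle KQT ⇒ V = (1/3, -1)
line UV meets QT at L = (6/13, -21/13)
V = U + t·(L−U) with t = 13/18, so UV:VL = 13/18:5/18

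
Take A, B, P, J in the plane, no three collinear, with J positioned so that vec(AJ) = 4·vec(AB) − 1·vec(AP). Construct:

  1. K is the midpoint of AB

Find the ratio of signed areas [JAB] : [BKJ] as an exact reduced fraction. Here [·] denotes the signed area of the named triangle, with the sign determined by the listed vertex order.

[JAB]:[BKJ] = -2

Choose coordinates A = (0, 0), B = (1, 0), P = (0, 1), J = (4, -1).
1. K is the midpoint of AB ⇒ K = (1/2, 0)
2·[JAB] = -1, 2·[BKJ] = 1/2
[JAB]:[BKJ] = -1:1/2 = -2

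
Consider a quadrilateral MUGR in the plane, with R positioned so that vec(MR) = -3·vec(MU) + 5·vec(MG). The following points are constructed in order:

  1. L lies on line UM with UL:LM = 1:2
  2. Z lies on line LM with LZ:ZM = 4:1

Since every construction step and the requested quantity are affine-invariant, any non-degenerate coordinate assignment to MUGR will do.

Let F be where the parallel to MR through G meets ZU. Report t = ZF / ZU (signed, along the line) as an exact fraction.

Work in coordinates with M = (0, 0), U = (1, 0), G = (0, 1), R = (-3, 5).
1. L lies on line UM with UL:LM = 1:2 ⇒ L = (2/3, 0)
2. Z lies on line LM with LZ:ZM = 4:1 ⇒ Z = (2/15, 0)
through G parallel to MR: direction (-3, 5); meets ZU at F = (3/5, 0)
F = Z + t·(U−Z) with t = 7/13

t = 7/13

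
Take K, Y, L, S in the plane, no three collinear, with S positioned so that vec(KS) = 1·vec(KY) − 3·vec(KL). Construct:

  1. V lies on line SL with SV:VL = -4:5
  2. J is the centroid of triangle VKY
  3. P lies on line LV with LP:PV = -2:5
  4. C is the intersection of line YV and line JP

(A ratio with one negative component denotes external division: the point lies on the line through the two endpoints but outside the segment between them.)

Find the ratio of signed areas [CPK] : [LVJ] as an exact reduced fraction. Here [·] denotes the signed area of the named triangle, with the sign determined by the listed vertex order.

[CPK]:[LVJ] = 85/28

Set K = (0, 0), Y = (1, 0), L = (0, 1), S = (1, -3); any affine frame gives the same invariant.
1. V lies on line SL with SV:VL = -4:5 ⇒ V = (5, -19)
2. J is the centroid of triangle VKY ⇒ J = (2, -19/3)
3. P lies on line LV with LP:PV = -2:5 ⇒ P = (-10/3, 43/3)
4. C is the intersection of line YV and line JP ⇒ C = (80/21, -1121/84)
2·[CPK] = 425/42, 2·[LVJ] = 10/3
[CPK]:[LVJ] = 425/42:10/3 = 85/28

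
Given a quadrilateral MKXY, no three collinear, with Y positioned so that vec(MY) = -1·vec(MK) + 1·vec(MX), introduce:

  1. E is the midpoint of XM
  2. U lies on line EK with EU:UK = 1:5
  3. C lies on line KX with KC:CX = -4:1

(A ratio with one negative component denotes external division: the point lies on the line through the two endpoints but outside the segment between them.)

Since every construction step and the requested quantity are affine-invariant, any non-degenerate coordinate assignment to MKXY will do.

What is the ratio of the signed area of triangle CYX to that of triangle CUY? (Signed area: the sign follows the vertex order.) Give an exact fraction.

[CYX]:[CUY] = -3/7

Assign M = (0, 0), K = (1, 0), X = (0, 1), Y = (-1, 1) — the answer is frame-independent, so this choice is without loss of generality.
1. E is the midpoint of XM ⇒ E = (0, 1/2)
2. U lies on line EK with EU:UK = 1:5 ⇒ U = (1/6, 5/12)
3. C lies on line KX with KC:CX = -4:1 ⇒ C = (-1/3, 4/3)
2·[CYX] = 1/3, 2·[CUY] = -7/9
[CYX]:[CUY] = 1/3:-7/9 = -3/7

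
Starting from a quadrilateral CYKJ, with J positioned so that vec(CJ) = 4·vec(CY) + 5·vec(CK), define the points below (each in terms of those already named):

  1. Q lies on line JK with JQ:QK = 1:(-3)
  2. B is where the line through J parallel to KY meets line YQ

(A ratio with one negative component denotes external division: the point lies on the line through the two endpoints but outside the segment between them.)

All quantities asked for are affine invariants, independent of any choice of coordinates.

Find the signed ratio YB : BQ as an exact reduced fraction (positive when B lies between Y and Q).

Set C = (0, 0), Y = (1, 0), K = (0, 1), J = (4, 5); any affine frame gives the same invariant.
1. Q lies on line JK with JQ:QK = 1:(-3) ⇒ Q = (6, 7)
2. B is where the line through J parallel to KY meets line YQ ⇒ B = (13/3, 14/3)
B = Y + t·(Q−Y) with t = 2/3, so YB:BQ = t:(1−t) = 2/3:1/3

YB:BQ = 2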